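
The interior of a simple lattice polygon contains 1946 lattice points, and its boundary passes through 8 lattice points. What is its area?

1949

Pick's theorem states A = I + B/2 − 1, so A = 1946 + 8/2 − 1 = 1949.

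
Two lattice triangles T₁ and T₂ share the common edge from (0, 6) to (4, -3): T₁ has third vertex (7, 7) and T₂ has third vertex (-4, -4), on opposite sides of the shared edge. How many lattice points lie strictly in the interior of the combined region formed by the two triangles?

The union is the simple quadrilateral with vertices (0, 6), (7, 7), (4, -3), (-4, -4) in order.
By the shoelace formula, twice the signed area is |(0·7 − 7·6) + (7·(-3) − 4·7) + (4·(-4) − (-4)·(-3)) + ((-4)·6 − 0·(-4))| = 143, so the area is 71.5.
Along each edge there are gcd(|Δx|,|Δy|)+1 lattice points, so counting each shared vertex once the boundary has gcd(7,1) + gcd(3,10) + gcd(8,1) + gcd(4,10) = 1+1+1+2 = 5.
By Pick's theorem I = A − B/2 + 1 = 71.5 − 5/2 + 1 = 70.

70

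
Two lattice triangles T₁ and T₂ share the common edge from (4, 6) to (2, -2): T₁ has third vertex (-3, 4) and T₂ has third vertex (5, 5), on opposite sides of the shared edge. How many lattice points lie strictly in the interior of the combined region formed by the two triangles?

The union is the simple quadrilateral with vertices (4, 6), (-3, 4), (2, -2), (5, 5) in order.
Using the shoelace formula, 2A = |(4·4 − (-3)·6) + ((-3)·(-2) − 2·4) + (2·5 − 5·(-2)) + (5·6 − 4·5)| = 62, so the area is 31.
The number of boundary lattice points is Σ gcd(|Δx|,|Δy|) = gcd(7,2) + gcd(5,6) + gcd(3,7) + gcd(1,1) = 1+1+1+1 = 4.
By Pick's theorem I = A − B/2 + 1 = 31 − 4/2 + 1 = 30.

30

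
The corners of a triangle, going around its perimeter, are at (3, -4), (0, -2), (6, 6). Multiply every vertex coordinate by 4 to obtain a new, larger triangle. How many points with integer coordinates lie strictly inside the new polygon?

By the shoelace formula, twice the signed area is |(3·(-2) − 0·(-4)) + (0·6 − 6·(-2)) + (6·(-4) − 3·6)| = 36, so the area is 18.
The number of boundary lattice points is Σ gcd(|Δx|,|Δy|) = gcd(3,2) + gcd(6,8) + gcd(3,10) = 1+2+1 = 4.
Scaling by 4 multiplies the area by 4² = 16 (so the new area is 288) and multiplies the boundary lattice-point count by 4, giving 16.
By Pick's theorem, the interior count of the dilated polygon is 288 − 16/2 + 1 = 281.

281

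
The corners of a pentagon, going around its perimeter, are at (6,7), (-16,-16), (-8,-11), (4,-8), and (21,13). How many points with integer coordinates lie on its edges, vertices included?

9

Summing gcd(|Δx|,|Δy|) over the edges gives the boundary count: gcd(22,23) + gcd(8,5) + gcd(12,3) + gcd(17,21) + gcd(15,6) = 1+1+3+1+3 = 9.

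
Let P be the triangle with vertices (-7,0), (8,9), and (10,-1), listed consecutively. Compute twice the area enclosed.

The shoelace formula gives twice the area as |[(-7)·9 − 8·0] + [8·(-1) − 10·9] + [10·0 − (-7)·(-1)]| = 168, so the area is 84.

168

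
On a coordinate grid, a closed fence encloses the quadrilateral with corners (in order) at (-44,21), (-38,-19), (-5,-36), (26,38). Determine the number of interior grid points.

2934

By the shoelace formula, twice the signed area is |((-44)·(-19) − (-38)·21) + ((-38)·(-36) − (-5)·(-19)) + ((-5)·38 − 26·(-36)) + (26·21 − (-44)·38)| = 5871, so the area is 5871/2.
Along each edge there are gcd(|Δx|,|Δy|)+1 lattice points, so counting each shared vertex once the boundary has gcd(6,40) + gcd(33,17) + gcd(31,74) + gcd(70,17) = 2+1+1+1 = 5.
Pick's theorem gives I = A − B/2 + 1 = 5871/2 − 5/2 + 1 = 2934.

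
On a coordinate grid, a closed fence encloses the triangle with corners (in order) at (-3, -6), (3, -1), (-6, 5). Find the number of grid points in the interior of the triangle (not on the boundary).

39

By the shoelace formula, twice the signed area is |((-3)·(-1) − 3·(-6)) + (3·5 − (-6)·(-1)) + ((-6)·(-6) − (-3)·5)| = 81, so the area is 81/2.
Along each edge there are gcd(|Δx|,|Δy|)+1 lattice points, so counting each shared vertex once the boundary has gcd(6,5) + gcd(9,6) + gcd(3,11) = 1+3+1 = 5.
Pick's theorem gives I = A − B/2 + 1 = 81/2 − 5/2 + 1 = 39.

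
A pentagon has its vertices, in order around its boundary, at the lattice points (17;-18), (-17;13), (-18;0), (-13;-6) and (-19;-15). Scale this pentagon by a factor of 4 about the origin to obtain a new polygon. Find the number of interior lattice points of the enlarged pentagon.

7463

The shoelace formula gives twice the area as |(17·13 − (-17)·(-18)) + ((-17)·0 − (-18)·13) + ((-18)·(-6) − (-13)·0) + ((-13)·(-15) − (-19)·(-6)) + ((-19)·(-18) − 17·(-15))| = 935, so the area is 935/2.
Summing gcd(|Δx|,|Δy|) over the edges gives the boundary count: gcd(34,31) + gcd(1,13) + gcd(5,6) + gcd(6,9) + gcd(36,3) = 1+1+1+3+3 = 9.
Scaling by 4 multiplies the area by 4² = 16 (so the new area is 7480) and multiplies the boundary lattice-point count by 4, giving 36.
By Pick's theorem, the interior count of the dilated polygon is 7480 − 36/2 + 1 = 7463.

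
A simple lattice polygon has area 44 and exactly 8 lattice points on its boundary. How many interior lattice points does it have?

Pick's theorem A = I + B/2 − 1 rearranges to I = A − B/2 + 1 = 44 − 8/2 + 1 = 41.

41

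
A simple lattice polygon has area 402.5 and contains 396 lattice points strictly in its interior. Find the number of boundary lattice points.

15

Pick's theorem gives A = I + B/2 − 1, so B = 2(A − I + 1) = 2(402.5 − 396 + 1) = 15.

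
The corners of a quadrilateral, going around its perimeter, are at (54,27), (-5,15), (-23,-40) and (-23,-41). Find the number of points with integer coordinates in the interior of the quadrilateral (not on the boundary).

1552

Using the shoelace formula, 2A = |(54·15 − (-5)·27) + ((-5)·(-40) − (-23)·15) + ((-23)·(-41) − (-23)·(-40)) + ((-23)·27 − 54·(-41))| = 3106, so the area is 1553.
Summing gcd(|Δx|,|Δy|) over the edges gives the boundary count: gcd(59,12) + gcd(18,55) + gcd(0,1) + gcd(77,68) = 1+1+1+1 = 4.
By Pick's theorem A = I + B/2 − 1, so I = 1553 − 4/2 + 1 = 1552.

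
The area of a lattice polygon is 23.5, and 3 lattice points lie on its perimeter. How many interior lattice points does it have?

23

From Pick's theorem, I = A − B/2 + 1 = 23.5 − 3/2 + 1 = 23.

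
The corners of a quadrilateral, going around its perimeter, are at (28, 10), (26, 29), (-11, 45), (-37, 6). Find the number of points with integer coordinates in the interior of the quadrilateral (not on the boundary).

1544

Using the shoelace formula, 2A = |[28·29 − 26·10] + [26·45 − (-11)·29] + [(-11)·6 − (-37)·45] + [(-37)·10 − 28·6]| = 3102, so the area is 1551.
Along each edge there are gcd(|Δx|,|Δy|)+1 lattice points, so counting each shared vertex once the boundary has gcd(2,19) + gcd(37,16) + gcd(26,39) + gcd(65,4) = 1+1+13+1 = 16.
By Pick's theorem A = I + B/2 − 1, so I = 1551 − 16/2 + 1 = 1544.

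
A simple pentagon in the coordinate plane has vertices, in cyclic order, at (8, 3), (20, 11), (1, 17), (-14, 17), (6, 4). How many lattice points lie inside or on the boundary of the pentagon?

Using the shoelace formula, 2A = |[8·11 − 20·3] + [20·17 − 1·11] + [1·17 − (-14)·17] + [(-14)·4 − 6·17] + [6·3 − 8·4]| = 440, so the area is 220.
Summing gcd(|Δx|,|Δy|) over the edges gives the boundary count: gcd(12,8) + gcd(19,6) + gcd(15,0) + gcd(20,13) + gcd(2,1) = 4+1+15+1+1 = 22.
Pick's theorem gives I = A − B/2 + 1 = 220 − 22/2 + 1 = 210, so the closed region contains I + B = 210 + 22 = 232 lattice points.

232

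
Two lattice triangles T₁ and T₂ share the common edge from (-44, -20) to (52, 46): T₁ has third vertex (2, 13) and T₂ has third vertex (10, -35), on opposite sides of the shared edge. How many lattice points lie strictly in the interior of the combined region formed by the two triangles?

2565

The union is the simple quadrilateral with vertices (-44, -20), (2, 13), (52, 46), (10, -35) in order.
Using the shoelace formula, 2A = |((-44)·13 − 2·(-20)) + (2·46 − 52·13) + (52·(-35) − 10·46) + (10·(-20) − (-44)·(-35))| = 5136, so the area is 2568.
The number of boundary lattice points is Σ gcd(|Δx|,|Δy|) = gcd(46,33) + gcd(50,33) + gcd(42,81) + gcd(54,15) = 1+1+3+3 = 8.
By Pick's theorem I = A − B/2 + 1 = 2568 − 8/2 + 1 = 2565.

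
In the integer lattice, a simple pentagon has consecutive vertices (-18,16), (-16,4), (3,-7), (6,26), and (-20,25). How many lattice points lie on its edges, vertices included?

Summing gcd(|Δx|,|Δy|) over the edges gives the boundary count: gcd(2,12) + gcd(19,11) + gcd(3,33) + gcd(26,1) + gcd(2,9) = 2+1+3+1+1 = 8.

8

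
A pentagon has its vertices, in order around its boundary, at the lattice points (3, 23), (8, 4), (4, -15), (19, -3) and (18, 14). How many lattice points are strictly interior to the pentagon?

The shoelace formula gives twice the area as |(3·4 − 8·23) + (8·(-15) − 4·4) + (4·(-3) − 19·(-15)) + (19·14 − 18·(-3)) + (18·23 − 3·14)| = 657, so the area is 328.5.
Along each edge there are gcd(|Δx|,|Δy|)+1 lattice points, so counting each shared vertex once the boundary has gcd(5,19) + gcd(4,19) + gcd(15,12) + gcd(1,17) + gcd(15,9) = 1+1+3+1+3 = 9.
Pick's theorem gives I = A − B/2 + 1 = 328.5 − 9/2 + 1 = 325.

325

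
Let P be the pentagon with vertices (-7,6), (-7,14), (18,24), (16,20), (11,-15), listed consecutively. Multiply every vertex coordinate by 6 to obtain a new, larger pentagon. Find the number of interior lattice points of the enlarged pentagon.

17914

By the shoelace formula, twice the signed area is |((-7)·14 − (-7)·6) + ((-7)·24 − 18·14) + (18·20 − 16·24) + (16·(-15) − 11·20) + (11·6 − (-7)·(-15))| = 999, so the area is 999/2.
Along each edge there are gcd(|Δx|,|Δy|)+1 lattice points, so counting each shared vertex once the boundary has gcd(0,8) + gcd(25,10) + gcd(2,4) + gcd(5,35) + gcd(18,21) = 8+5+2+5+3 = 23.
Scaling by 6 multiplies the area by 6² = 36 (so the new area is 17982) and multiplies the boundary lattice-point count by 6, giving 138.
By Pick's theorem, the interior count of the dilated polygon is 17982 − 138/2 + 1 = 17914.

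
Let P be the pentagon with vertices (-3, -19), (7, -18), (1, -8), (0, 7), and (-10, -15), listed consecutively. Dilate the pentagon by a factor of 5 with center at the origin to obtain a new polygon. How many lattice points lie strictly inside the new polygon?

The shoelace formula gives twice the area as |[(-3)·(-18) − 7·(-19)] + [7·(-8) − 1·(-18)] + [1·7 − 0·(-8)] + [0·(-15) − (-10)·7] + [(-10)·(-19) − (-3)·(-15)]| = 371, so the area is 185.5.
The number of boundary lattice points is Σ gcd(|Δx|,|Δy|) = gcd(10,1) + gcd(6,10) + gcd(1,15) + gcd(10,22) + gcd(7,4) = 1+2+1+2+1 = 7.
Scaling by 5 multiplies the area by 5² = 25 (so the new area is 4637.5) and multiplies the boundary lattice-point count by 5, giving 35.
By Pick's theorem, the interior count of the dilated polygon is 4637.5 − 35/2 + 1 = 4621.

4621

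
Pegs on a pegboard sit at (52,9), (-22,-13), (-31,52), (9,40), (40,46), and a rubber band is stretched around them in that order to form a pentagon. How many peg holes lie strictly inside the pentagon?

3472

By the shoelace formula, twice the signed area is |[52·(-13) − (-22)·9] + [(-22)·52 − (-31)·(-13)] + [(-31)·40 − 9·52] + [9·46 − 40·40] + [40·9 − 52·46]| = 6951, so the area is 3475.5.
Along each edge there are gcd(|Δx|,|Δy|)+1 lattice points, so counting each shared vertex once the boundary has gcd(74,22) + gcd(9,65) + gcd(40,12) + gcd(31,6) + gcd(12,37) = 2+1+4+1+1 = 9.
By Pick's theorem A = I + B/2 − 1, so I = 3475.5 − 9/2 + 1 = 3472.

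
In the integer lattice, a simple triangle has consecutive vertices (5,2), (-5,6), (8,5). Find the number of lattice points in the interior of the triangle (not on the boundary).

The shoelace formula gives twice the area as |[5·6 − (-5)·2] + [(-5)·5 − 8·6] + [8·2 − 5·5]| = 42, so the area is 21.
The number of boundary lattice points is Σ gcd(|Δx|,|Δy|) = gcd(10,4) + gcd(13,1) + gcd(3,3) = 2+1+3 = 6.
By Pick's theorem A = I + B/2 − 1, so I = 21 − 6/2 + 1 = 19.

19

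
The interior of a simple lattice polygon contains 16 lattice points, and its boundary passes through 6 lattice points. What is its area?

Pick's theorem states A = I + B/2 − 1, so A = 16 + 6/2 − 1 = 18.

18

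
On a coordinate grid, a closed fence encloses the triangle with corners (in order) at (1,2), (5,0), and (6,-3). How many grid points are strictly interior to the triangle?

The shoelace formula gives twice the area as |[1·0 − 5·2] + [5·(-3) − 6·0] + [6·2 − 1·(-3)]| = 10, so the area is 5.
Along each edge there are gcd(|Δx|,|Δy|)+1 lattice points, so counting each shared vertex once the boundary has gcd(4,2) + gcd(1,3) + gcd(5,5) = 2+1+5 = 8.
Pick's theorem gives I = A − B/2 + 1 = 5 − 8/2 + 1 = 2.

2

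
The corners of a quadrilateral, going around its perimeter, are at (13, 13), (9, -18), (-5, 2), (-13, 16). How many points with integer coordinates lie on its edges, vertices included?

6

Summing gcd(|Δx|,|Δy|) over the edges gives the boundary count: gcd(4,31) + gcd(14,20) + gcd(8,14) + gcd(26,3) = 1+2+2+1 = 6.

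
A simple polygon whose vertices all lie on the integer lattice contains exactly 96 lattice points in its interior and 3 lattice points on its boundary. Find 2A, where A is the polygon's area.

193

Pick's theorem states A = I + B/2 − 1, so A = 96 + 3/2 − 1 = 193/2.
Hence 2A = 193.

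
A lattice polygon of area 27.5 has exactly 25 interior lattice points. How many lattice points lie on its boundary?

Pick's theorem gives A = I + B/2 − 1, so B = 2(A − I + 1) = 2(27.5 − 25 + 1) = 7.

7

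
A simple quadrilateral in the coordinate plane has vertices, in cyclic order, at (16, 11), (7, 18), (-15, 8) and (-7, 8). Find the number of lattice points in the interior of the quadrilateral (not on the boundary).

129

By the shoelace formula, twice the signed area is |(16·18 − 7·11) + (7·8 − (-15)·18) + ((-15)·8 − (-7)·8) + ((-7)·11 − 16·8)| = 268, so the area is 134.
Summing gcd(|Δx|,|Δy|) over the edges gives the boundary count: gcd(9,7) + gcd(22,10) + gcd(8,0) + gcd(23,3) = 1+2+8+1 = 12.
By Pick's theorem A = I + B/2 − 1, so I = 134 − 12/2 + 1 = 129.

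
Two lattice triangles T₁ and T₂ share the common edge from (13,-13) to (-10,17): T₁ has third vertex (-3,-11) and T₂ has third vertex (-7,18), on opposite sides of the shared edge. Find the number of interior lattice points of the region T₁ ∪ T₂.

The union is the simple quadrilateral with vertices (13,-13), (-3,-11), (-10,17), (-7,18) in order.
By the shoelace formula, twice the signed area is |(13·(-11) − (-3)·(-13)) + ((-3)·17 − (-10)·(-11)) + ((-10)·18 − (-7)·17) + ((-7)·(-13) − 13·18)| = 547, so the area is 547/2.
The number of boundary lattice points is Σ gcd(|Δx|,|Δy|) = gcd(16,2) + gcd(7,28) + gcd(3,1) + gcd(20,31) = 2+7+1+1 = 11.
By Pick's theorem I = A − B/2 + 1 = 547/2 − 11/2 + 1 = 269.

269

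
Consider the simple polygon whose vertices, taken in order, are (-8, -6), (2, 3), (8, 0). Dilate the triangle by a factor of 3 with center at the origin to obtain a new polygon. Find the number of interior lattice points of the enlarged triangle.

The shoelace formula gives twice the area as |[(-8)·3 − 2·(-6)] + [2·0 − 8·3] + [8·(-6) − (-8)·0]| = 84, so the area is 42.
The number of boundary lattice points is Σ gcd(|Δx|,|Δy|) = gcd(10,9) + gcd(6,3) + gcd(16,6) = 1+3+2 = 6.
Scaling by 3 multiplies the area by 3² = 9 (so the new area is 378) and multiplies the boundary lattice-point count by 3, giving 18.
By Pick's theorem, the interior count of the dilated polygon is 378 − 18/2 + 1 = 370.

370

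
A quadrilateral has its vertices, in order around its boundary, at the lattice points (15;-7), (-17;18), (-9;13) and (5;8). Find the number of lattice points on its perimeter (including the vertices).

The number of boundary lattice points is Σ gcd(|Δx|,|Δy|) = gcd(32,25) + gcd(8,5) + gcd(14,5) + gcd(10,15) = 1+1+1+5 = 8.

8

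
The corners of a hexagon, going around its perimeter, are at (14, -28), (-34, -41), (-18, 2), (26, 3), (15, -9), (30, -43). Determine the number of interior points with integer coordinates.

1663

By the shoelace formula, twice the signed area is |[14·(-41) − (-34)·(-28)] + [(-34)·2 − (-18)·(-41)] + [(-18)·3 − 26·2] + [26·(-9) − 15·3] + [15·(-43) − 30·(-9)] + [30·(-28) − 14·(-43)]| = 3330, so the area is 1665.
The number of boundary lattice points is Σ gcd(|Δx|,|Δy|) = gcd(48,13) + gcd(16,43) + gcd(44,1) + gcd(11,12) + gcd(15,34) + gcd(16,15) = 1+1+1+1+1+1 = 6.
By Pick's theorem A = I + B/2 − 1, so I = 1665 − 6/2 + 1 = 1663.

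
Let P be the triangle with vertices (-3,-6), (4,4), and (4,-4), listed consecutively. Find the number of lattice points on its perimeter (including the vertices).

The number of boundary lattice points is Σ gcd(|Δx|,|Δy|) = gcd(7,10) + gcd(0,8) + gcd(7,2) = 1+8+1 = 10.

10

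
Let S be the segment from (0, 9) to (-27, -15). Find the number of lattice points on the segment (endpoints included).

The number of lattice points on a segment between lattice points is gcd(|Δx|,|Δy|) + 1 = gcd(27,24) + 1 = 3 + 1 = 4.

4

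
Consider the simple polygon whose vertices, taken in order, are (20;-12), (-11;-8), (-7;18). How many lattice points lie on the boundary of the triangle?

6

Along each edge there are gcd(|Δx|,|Δy|)+1 lattice points, so counting each shared vertex once the boundary has gcd(31,4) + gcd(4,26) + gcd(27,30) = 1+2+3 = 6.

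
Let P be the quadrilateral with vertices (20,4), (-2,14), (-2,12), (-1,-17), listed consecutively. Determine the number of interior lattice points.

325

The shoelace formula gives twice the area as |[20·14 − (-2)·4] + [(-2)·12 − (-2)·14] + [(-2)·(-17) − (-1)·12] + [(-1)·4 − 20·(-17)]| = 674, so the area is 337.
The number of boundary lattice points is Σ gcd(|Δx|,|Δy|) = gcd(22,10) + gcd(0,2) + gcd(1,29) + gcd(21,21) = 2+2+1+21 = 26.
By Pick's theorem A = I + B/2 − 1, so I = 337 − 26/2 + 1 = 325.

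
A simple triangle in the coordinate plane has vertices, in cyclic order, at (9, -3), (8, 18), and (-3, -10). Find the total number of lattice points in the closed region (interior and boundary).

By the shoelace formula, twice the signed area is |[9·18 − 8·(-3)] + [8·(-10) − (-3)·18] + [(-3)·(-3) − 9·(-10)]| = 259, so the area is 129.5.
Along each edge there are gcd(|Δx|,|Δy|)+1 lattice points, so counting each shared vertex once the boundary has gcd(1,21) + gcd(11,28) + gcd(12,7) = 1+1+1 = 3.
Pick's theorem gives I = A − B/2 + 1 = 129.5 − 3/2 + 1 = 129, so the closed region contains I + B = 129 + 3 = 132 lattice points.

132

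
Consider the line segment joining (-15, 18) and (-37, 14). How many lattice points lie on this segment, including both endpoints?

The number of lattice points on a segment between lattice points is gcd(|Δx|,|Δy|) + 1 = gcd(22,4) + 1 = 2 + 1 = 3.

3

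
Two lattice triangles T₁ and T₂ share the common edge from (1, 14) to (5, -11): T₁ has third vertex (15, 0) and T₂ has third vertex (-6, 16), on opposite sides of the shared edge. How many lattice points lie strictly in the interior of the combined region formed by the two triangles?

223

The union is the simple quadrilateral with vertices (1, 14), (15, 0), (5, -11), (-6, 16) in order.
By the shoelace formula, twice the signed area is |[1·0 − 15·14] + [15·(-11) − 5·0] + [5·16 − (-6)·(-11)] + [(-6)·14 − 1·16]| = 461, so the area is 230.5.
Along each edge there are gcd(|Δx|,|Δy|)+1 lattice points, so counting each shared vertex once the boundary has gcd(14,14) + gcd(10,11) + gcd(11,27) + gcd(7,2) = 14+1+1+1 = 17.
By Pick's theorem I = A − B/2 + 1 = 230.5 − 17/2 + 1 = 223.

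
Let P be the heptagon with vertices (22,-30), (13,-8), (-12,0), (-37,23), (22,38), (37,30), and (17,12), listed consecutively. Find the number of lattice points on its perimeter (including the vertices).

8

Along each edge there are gcd(|Δx|,|Δy|)+1 lattice points, so counting each shared vertex once the boundary has gcd(9,22) + gcd(25,8) + gcd(25,23) + gcd(59,15) + gcd(15,8) + gcd(20,18) + gcd(5,42) = 1+1+1+1+1+2+1 = 8.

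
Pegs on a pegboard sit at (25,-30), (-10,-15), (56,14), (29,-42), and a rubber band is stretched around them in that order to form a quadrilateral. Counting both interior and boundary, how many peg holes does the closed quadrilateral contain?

By the shoelace formula, twice the signed area is |(25·(-15) − (-10)·(-30)) + ((-10)·14 − 56·(-15)) + (56·(-42) − 29·14) + (29·(-30) − 25·(-42))| = 2553, so the area is 2553/2.
The number of boundary lattice points is Σ gcd(|Δx|,|Δy|) = gcd(35,15) + gcd(66,29) + gcd(27,56) + gcd(4,12) = 5+1+1+4 = 11.
Pick's theorem gives I = A − B/2 + 1 = 2553/2 − 11/2 + 1 = 1272, so the closed region contains I + B = 1272 + 11 = 1283 lattice points.

1283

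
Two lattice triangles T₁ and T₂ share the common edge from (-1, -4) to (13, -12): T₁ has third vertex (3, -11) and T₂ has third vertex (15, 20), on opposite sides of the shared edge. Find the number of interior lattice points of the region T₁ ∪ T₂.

260

The union is the simple quadrilateral with vertices (-1, -4), (3, -11), (13, -12), (15, 20) in order.
Using the shoelace formula, 2A = |((-1)·(-11) − 3·(-4)) + (3·(-12) − 13·(-11)) + (13·20 − 15·(-12)) + (15·(-4) − (-1)·20)| = 530, so the area is 265.
Along each edge there are gcd(|Δx|,|Δy|)+1 lattice points, so counting each shared vertex once the boundary has gcd(4,7) + gcd(10,1) + gcd(2,32) + gcd(16,24) = 1+1+2+8 = 12.
By Pick's theorem I = A − B/2 + 1 = 265 − 12/2 + 1 = 260.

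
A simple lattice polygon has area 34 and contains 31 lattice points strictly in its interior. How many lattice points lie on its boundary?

Pick's theorem gives A = I + B/2 − 1, so B = 2(A − I + 1) = 2(34 − 31 + 1) = 8.

8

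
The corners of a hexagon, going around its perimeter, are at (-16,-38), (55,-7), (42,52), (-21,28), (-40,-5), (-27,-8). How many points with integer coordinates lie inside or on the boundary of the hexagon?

4971

The shoelace formula gives twice the area as |((-16)·(-7) − 55·(-38)) + (55·52 − 42·(-7)) + (42·28 − (-21)·52) + ((-21)·(-5) − (-40)·28) + ((-40)·(-8) − (-27)·(-5)) + ((-27)·(-38) − (-16)·(-8))| = 9932, so the area is 4966.
Along each edge there are gcd(|Δx|,|Δy|)+1 lattice points, so counting each shared vertex once the boundary has gcd(71,31) + gcd(13,59) + gcd(63,24) + gcd(19,33) + gcd(13,3) + gcd(11,30) = 1+1+3+1+1+1 = 8.
Pick's theorem gives I = A − B/2 + 1 = 4966 − 8/2 + 1 = 4963, so the closed region contains I + B = 4963 + 8 = 4971 lattice points.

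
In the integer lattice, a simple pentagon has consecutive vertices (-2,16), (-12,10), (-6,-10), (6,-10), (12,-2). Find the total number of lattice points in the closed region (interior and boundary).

The shoelace formula gives twice the area as |[(-2)·10 − (-12)·16] + [(-12)·(-10) − (-6)·10] + [(-6)·(-10) − 6·(-10)] + [6·(-2) − 12·(-10)] + [12·16 − (-2)·(-2)]| = 768, so the area is 384.
Summing gcd(|Δx|,|Δy|) over the edges gives the boundary count: gcd(10,6) + gcd(6,20) + gcd(12,0) + gcd(6,8) + gcd(14,18) = 2+2+12+2+2 = 20.
Pick's theorem gives I = A − B/2 + 1 = 384 − 20/2 + 1 = 375, so the closed region contains I + B = 375 + 20 = 395 lattice points.

395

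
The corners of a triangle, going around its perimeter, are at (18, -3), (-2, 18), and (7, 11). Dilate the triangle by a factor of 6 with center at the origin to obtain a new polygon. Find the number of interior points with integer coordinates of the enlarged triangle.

Using the shoelace formula, 2A = |(18·18 − (-2)·(-3)) + ((-2)·11 − 7·18) + (7·(-3) − 18·11)| = 49, so the area is 49/2.
The number of boundary lattice points is Σ gcd(|Δx|,|Δy|) = gcd(20,21) + gcd(9,7) + gcd(11,14) = 1+1+1 = 3.
Scaling by 6 multiplies the area by 6² = 36 (so the new area is 882) and multiplies the boundary lattice-point count by 6, giving 18.
By Pick's theorem, the interior count of the dilated polygon is 882 − 18/2 + 1 = 874.

874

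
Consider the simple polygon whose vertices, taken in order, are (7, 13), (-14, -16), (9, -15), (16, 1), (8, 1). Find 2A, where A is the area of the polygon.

778

The shoelace formula gives twice the area as |(7·(-16) − (-14)·13) + ((-14)·(-15) − 9·(-16)) + (9·1 − 16·(-15)) + (16·1 − 8·1) + (8·13 − 7·1)| = 778, so the area is 389.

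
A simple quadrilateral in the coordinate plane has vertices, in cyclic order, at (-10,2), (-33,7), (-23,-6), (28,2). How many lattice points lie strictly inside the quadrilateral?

The shoelace formula gives twice the area as |[(-10)·7 − (-33)·2] + [(-33)·(-6) − (-23)·7] + [(-23)·2 − 28·(-6)] + [28·2 − (-10)·2]| = 553, so the area is 553/2.
The number of boundary lattice points is Σ gcd(|Δx|,|Δy|) = gcd(23,5) + gcd(10,13) + gcd(51,8) + gcd(38,0) = 1+1+1+38 = 41.
By Pick's theorem A = I + B/2 − 1, so I = 553/2 − 41/2 + 1 = 257.

257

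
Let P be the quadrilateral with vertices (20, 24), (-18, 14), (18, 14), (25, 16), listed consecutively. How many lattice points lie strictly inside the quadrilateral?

194

By the shoelace formula, twice the signed area is |(20·14 − (-18)·24) + ((-18)·14 − 18·14) + (18·16 − 25·14) + (25·24 − 20·16)| = 426, so the area is 213.
Summing gcd(|Δx|,|Δy|) over the edges gives the boundary count: gcd(38,10) + gcd(36,0) + gcd(7,2) + gcd(5,8) = 2+36+1+1 = 40.
Pick's theorem gives I = A − B/2 + 1 = 213 − 40/2 + 1 = 194.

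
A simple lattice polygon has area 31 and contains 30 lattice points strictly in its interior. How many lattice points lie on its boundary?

4

Pick's theorem gives A = I + B/2 − 1, so B = 2(A − I + 1) = 2(31 − 30 + 1) = 4.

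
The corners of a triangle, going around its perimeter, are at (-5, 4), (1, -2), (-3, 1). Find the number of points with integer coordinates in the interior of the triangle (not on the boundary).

0

By the shoelace formula, twice the signed area is |((-5)·(-2) − 1·4) + (1·1 − (-3)·(-2)) + ((-3)·4 − (-5)·1)| = 6, so the area is 3.
Along each edge there are gcd(|Δx|,|Δy|)+1 lattice points, so counting each shared vertex once the boundary has gcd(6,6) + gcd(4,3) + gcd(2,3) = 6+1+1 = 8.
Pick's theorem gives I = A − B/2 + 1 = 3 − 8/2 + 1 = 0.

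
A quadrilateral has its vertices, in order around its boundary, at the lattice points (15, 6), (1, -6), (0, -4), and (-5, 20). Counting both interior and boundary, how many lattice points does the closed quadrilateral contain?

By the shoelace formula, twice the signed area is |[15·(-6) − 1·6] + [1·(-4) − 0·(-6)] + [0·20 − (-5)·(-4)] + [(-5)·6 − 15·20]| = 450, so the area is 225.
Summing gcd(|Δx|,|Δy|) over the edges gives the boundary count: gcd(14,12) + gcd(1,2) + gcd(5,24) + gcd(20,14) = 2+1+1+2 = 6.
Pick's theorem gives I = A − B/2 + 1 = 225 − 6/2 + 1 = 223, so the closed region contains I + B = 223 + 6 = 229 lattice points.

229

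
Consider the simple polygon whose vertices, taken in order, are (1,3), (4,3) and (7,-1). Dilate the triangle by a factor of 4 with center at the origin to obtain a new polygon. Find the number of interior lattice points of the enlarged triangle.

85

By the shoelace formula, twice the signed area is |(1·3 − 4·3) + (4·(-1) − 7·3) + (7·3 − 1·(-1))| = 12, so the area is 6.
The number of boundary lattice points is Σ gcd(|Δx|,|Δy|) = gcd(3,0) + gcd(3,4) + gcd(6,4) = 3+1+2 = 6.
Scaling by 4 multiplies the area by 4² = 16 (so the new area is 96) and multiplies the boundary lattice-point count by 4, giving 24.
By Pick's theorem, the interior count of the dilated polygon is 96 − 24/2 + 1 = 85.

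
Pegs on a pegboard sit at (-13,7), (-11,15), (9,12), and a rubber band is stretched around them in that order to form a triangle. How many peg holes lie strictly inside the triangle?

82

By the shoelace formula, twice the signed area is |((-13)·15 − (-11)·7) + ((-11)·12 − 9·15) + (9·7 − (-13)·12)| = 166, so the area is 83.
Summing gcd(|Δx|,|Δy|) over the edges gives the boundary count: gcd(2,8) + gcd(20,3) + gcd(22,5) = 2+1+1 = 4.
By Pick's theorem A = I + B/2 − 1, so I = 83 − 4/2 + 1 = 82.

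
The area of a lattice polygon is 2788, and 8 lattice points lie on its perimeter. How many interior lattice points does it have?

Pick's theorem A = I + B/2 − 1 rearranges to I = A − B/2 + 1 = 2788 − 8/2 + 1 = 2785.

2785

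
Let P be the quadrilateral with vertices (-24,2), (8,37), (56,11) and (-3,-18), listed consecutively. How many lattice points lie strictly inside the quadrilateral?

By the shoelace formula, twice the signed area is |((-24)·37 − 8·2) + (8·11 − 56·37) + (56·(-18) − (-3)·11) + ((-3)·2 − (-24)·(-18))| = 4301, so the area is 4301/2.
Along each edge there are gcd(|Δx|,|Δy|)+1 lattice points, so counting each shared vertex once the boundary has gcd(32,35) + gcd(48,26) + gcd(59,29) + gcd(21,20) = 1+2+1+1 = 5.
By Pick's theorem A = I + B/2 − 1, so I = 4301/2 − 5/2 + 1 = 2149.

2149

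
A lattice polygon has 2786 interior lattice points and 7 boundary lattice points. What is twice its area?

Pick's theorem states A = I + B/2 − 1, so A = 2786 + 7/2 − 1 = 5577/2.
Hence 2A = 5577.

5577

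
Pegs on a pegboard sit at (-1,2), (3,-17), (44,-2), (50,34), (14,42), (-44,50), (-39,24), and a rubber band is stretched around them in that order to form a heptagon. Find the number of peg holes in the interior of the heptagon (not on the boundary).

3673

The shoelace formula gives twice the area as |((-1)·(-17) − 3·2) + (3·(-2) − 44·(-17)) + (44·34 − 50·(-2)) + (50·42 − 14·34) + (14·50 − (-44)·42) + ((-44)·24 − (-39)·50) + ((-39)·2 − (-1)·24)| = 7361, so the area is 7361/2.
Summing gcd(|Δx|,|Δy|) over the edges gives the boundary count: gcd(4,19) + gcd(41,15) + gcd(6,36) + gcd(36,8) + gcd(58,8) + gcd(5,26) + gcd(38,22) = 1+1+6+4+2+1+2 = 17.
By Pick's theorem A = I + B/2 − 1, so I = 7361/2 − 17/2 + 1 = 3673.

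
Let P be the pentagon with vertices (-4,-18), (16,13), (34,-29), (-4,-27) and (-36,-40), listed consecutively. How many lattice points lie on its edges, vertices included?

The number of boundary lattice points is Σ gcd(|Δx|,|Δy|) = gcd(20,31) + gcd(18,42) + gcd(38,2) + gcd(32,13) + gcd(32,22) = 1+6+2+1+2 = 12.

12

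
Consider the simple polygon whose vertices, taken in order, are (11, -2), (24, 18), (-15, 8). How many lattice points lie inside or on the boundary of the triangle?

328

The shoelace formula gives twice the area as |(11·18 − 24·(-2)) + (24·8 − (-15)·18) + ((-15)·(-2) − 11·8)| = 650, so the area is 325.
Along each edge there are gcd(|Δx|,|Δy|)+1 lattice points, so counting each shared vertex once the boundary has gcd(13,20) + gcd(39,10) + gcd(26,10) = 1+1+2 = 4.
Pick's theorem gives I = A − B/2 + 1 = 325 − 4/2 + 1 = 324, so the closed region contains I + B = 324 + 4 = 328 lattice points.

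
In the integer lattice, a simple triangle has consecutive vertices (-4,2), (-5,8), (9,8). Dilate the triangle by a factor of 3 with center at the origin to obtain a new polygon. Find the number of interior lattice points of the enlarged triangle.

355

The shoelace formula gives twice the area as |[(-4)·8 − (-5)·2] + [(-5)·8 − 9·8] + [9·2 − (-4)·8]| = 84, so the area is 42.
Along each edge there are gcd(|Δx|,|Δy|)+1 lattice points, so counting each shared vertex once the boundary has gcd(1,6) + gcd(14,0) + gcd(13,6) = 1+14+1 = 16.
Scaling by 3 multiplies the area by 3² = 9 (so the new area is 378) and multiplies the boundary lattice-point count by 3, giving 48.
By Pick's theorem, the interior count of the dilated polygon is 378 − 48/2 + 1 = 355.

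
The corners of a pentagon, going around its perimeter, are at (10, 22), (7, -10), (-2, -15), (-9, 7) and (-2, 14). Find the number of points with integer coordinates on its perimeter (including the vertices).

14

Summing gcd(|Δx|,|Δy|) over the edges gives the boundary count: gcd(3,32) + gcd(9,5) + gcd(7,22) + gcd(7,7) + gcd(12,8) = 1+1+1+7+4 = 14.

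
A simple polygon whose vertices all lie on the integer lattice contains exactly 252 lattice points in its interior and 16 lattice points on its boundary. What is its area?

Pick's theorem states A = I + B/2 − 1, so A = 252 + 16/2 − 1 = 259.

259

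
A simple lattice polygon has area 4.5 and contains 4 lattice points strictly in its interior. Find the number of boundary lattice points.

Pick's theorem gives A = I + B/2 − 1, so B = 2(A − I + 1) = 2(4.5 − 4 + 1) = 3.

3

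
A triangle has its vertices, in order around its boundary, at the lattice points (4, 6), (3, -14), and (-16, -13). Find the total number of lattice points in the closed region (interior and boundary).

By the shoelace formula, twice the signed area is |[4·(-14) − 3·6] + [3·(-13) − (-16)·(-14)] + [(-16)·6 − 4·(-13)]| = 381, so the area is 381/2.
Along each edge there are gcd(|Δx|,|Δy|)+1 lattice points, so counting each shared vertex once the boundary has gcd(1,20) + gcd(19,1) + gcd(20,19) = 1+1+1 = 3.
Pick's theorem gives I = A − B/2 + 1 = 381/2 − 3/2 + 1 = 190, so the closed region contains I + B = 190 + 3 = 193 lattice points.

193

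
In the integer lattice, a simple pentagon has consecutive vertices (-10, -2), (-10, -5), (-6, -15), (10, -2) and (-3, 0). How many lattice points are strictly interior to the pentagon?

153

The shoelace formula gives twice the area as |((-10)·(-5) − (-10)·(-2)) + ((-10)·(-15) − (-6)·(-5)) + ((-6)·(-2) − 10·(-15)) + (10·0 − (-3)·(-2)) + ((-3)·(-2) − (-10)·0)| = 312, so the area is 156.
Along each edge there are gcd(|Δx|,|Δy|)+1 lattice points, so counting each shared vertex once the boundary has gcd(0,3) + gcd(4,10) + gcd(16,13) + gcd(13,2) + gcd(7,2) = 3+2+1+1+1 = 8.
By Pick's theorem A = I + B/2 − 1, so I = 156 − 8/2 + 1 = 153.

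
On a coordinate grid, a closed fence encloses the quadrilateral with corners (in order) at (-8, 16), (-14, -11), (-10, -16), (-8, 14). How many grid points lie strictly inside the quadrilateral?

Using the shoelace formula, 2A = |((-8)·(-11) − (-14)·16) + ((-14)·(-16) − (-10)·(-11)) + ((-10)·14 − (-8)·(-16)) + ((-8)·16 − (-8)·14)| = 142, so the area is 71.
Summing gcd(|Δx|,|Δy|) over the edges gives the boundary count: gcd(6,27) + gcd(4,5) + gcd(2,30) + gcd(0,2) = 3+1+2+2 = 8.
By Pick's theorem A = I + B/2 − 1, so I = 71 − 8/2 + 1 = 68.

68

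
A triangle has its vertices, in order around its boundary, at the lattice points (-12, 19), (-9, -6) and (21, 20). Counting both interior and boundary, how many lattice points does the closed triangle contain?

The shoelace formula gives twice the area as |[(-12)·(-6) − (-9)·19] + [(-9)·20 − 21·(-6)] + [21·19 − (-12)·20]| = 828, so the area is 414.
Along each edge there are gcd(|Δx|,|Δy|)+1 lattice points, so counting each shared vertex once the boundary has gcd(3,25) + gcd(30,26) + gcd(33,1) = 1+2+1 = 4.
Pick's theorem gives I = A − B/2 + 1 = 414 − 4/2 + 1 = 413, so the closed region contains I + B = 413 + 4 = 417 lattice points.

417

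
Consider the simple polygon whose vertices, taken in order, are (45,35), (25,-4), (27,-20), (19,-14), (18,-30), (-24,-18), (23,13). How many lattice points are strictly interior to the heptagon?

Using the shoelace formula, 2A = |(45·(-4) − 25·35) + (25·(-20) − 27·(-4)) + (27·(-14) − 19·(-20)) + (19·(-30) − 18·(-14)) + (18·(-18) − (-24)·(-30)) + ((-24)·13 − 23·(-18)) + (23·35 − 45·13)| = 2485, so the area is 1242.5.
Summing gcd(|Δx|,|Δy|) over the edges gives the boundary count: gcd(20,39) + gcd(2,16) + gcd(8,6) + gcd(1,16) + gcd(42,12) + gcd(47,31) + gcd(22,22) = 1+2+2+1+6+1+22 = 35.
Pick's theorem gives I = A − B/2 + 1 = 1242.5 − 35/2 + 1 = 1226.

1226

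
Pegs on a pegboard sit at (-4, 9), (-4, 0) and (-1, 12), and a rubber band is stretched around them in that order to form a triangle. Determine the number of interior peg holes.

Using the shoelace formula, 2A = |[(-4)·0 − (-4)·9] + [(-4)·12 − (-1)·0] + [(-1)·9 − (-4)·12]| = 27, so the area is 13.5.
The number of boundary lattice points is Σ gcd(|Δx|,|Δy|) = gcd(0,9) + gcd(3,12) + gcd(3,3) = 9+3+3 = 15.
Pick's theorem gives I = A − B/2 + 1 = 13.5 − 15/2 + 1 = 7.

7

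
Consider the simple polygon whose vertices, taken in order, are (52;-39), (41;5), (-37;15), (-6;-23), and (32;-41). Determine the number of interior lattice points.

Using the shoelace formula, 2A = |(52·5 − 41·(-39)) + (41·15 − (-37)·5) + ((-37)·(-23) − (-6)·15) + ((-6)·(-41) − 32·(-23)) + (32·(-39) − 52·(-41))| = 5466, so the area is 2733.
Along each edge there are gcd(|Δx|,|Δy|)+1 lattice points, so counting each shared vertex once the boundary has gcd(11,44) + gcd(78,10) + gcd(31,38) + gcd(38,18) + gcd(20,2) = 11+2+1+2+2 = 18.
Pick's theorem gives I = A − B/2 + 1 = 2733 − 18/2 + 1 = 2725.

2725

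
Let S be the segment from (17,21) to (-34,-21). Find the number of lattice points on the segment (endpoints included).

The number of lattice points on a segment between lattice points is gcd(|Δx|,|Δy|) + 1 = gcd(51,42) + 1 = 3 + 1 = 4.

4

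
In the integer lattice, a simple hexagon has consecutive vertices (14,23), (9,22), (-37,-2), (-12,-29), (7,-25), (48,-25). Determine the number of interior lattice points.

The shoelace formula gives twice the area as |(14·22 − 9·23) + (9·(-2) − (-37)·22) + ((-37)·(-29) − (-12)·(-2)) + ((-12)·(-25) − 7·(-29)) + (7·(-25) − 48·(-25)) + (48·23 − 14·(-25))| = 4928, so the area is 2464.
The number of boundary lattice points is Σ gcd(|Δx|,|Δy|) = gcd(5,1) + gcd(46,24) + gcd(25,27) + gcd(19,4) + gcd(41,0) + gcd(34,48) = 1+2+1+1+41+2 = 48.
By Pick's theorem A = I + B/2 − 1, so I = 2464 − 48/2 + 1 = 2441.

2441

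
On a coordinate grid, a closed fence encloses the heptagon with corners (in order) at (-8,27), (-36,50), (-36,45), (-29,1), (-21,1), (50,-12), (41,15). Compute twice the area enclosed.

By the shoelace formula, twice the signed area is |((-8)·50 − (-36)·27) + ((-36)·45 − (-36)·50) + ((-36)·1 − (-29)·45) + ((-29)·1 − (-21)·1) + ((-21)·(-12) − 50·1) + (50·15 − 41·(-12)) + (41·27 − (-8)·15)| = 4684, so the area is 2342.

4684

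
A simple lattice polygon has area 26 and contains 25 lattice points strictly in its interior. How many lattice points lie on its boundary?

4

Pick's theorem gives A = I + B/2 − 1, so B = 2(A − I + 1) = 2(26 − 25 + 1) = 4.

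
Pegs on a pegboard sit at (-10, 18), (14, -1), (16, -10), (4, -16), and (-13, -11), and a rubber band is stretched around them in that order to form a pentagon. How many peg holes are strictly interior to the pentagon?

585

The shoelace formula gives twice the area as |((-10)·(-1) − 14·18) + (14·(-10) − 16·(-1)) + (16·(-16) − 4·(-10)) + (4·(-11) − (-13)·(-16)) + ((-13)·18 − (-10)·(-11))| = 1178, so the area is 589.
The number of boundary lattice points is Σ gcd(|Δx|,|Δy|) = gcd(24,19) + gcd(2,9) + gcd(12,6) + gcd(17,5) + gcd(3,29) = 1+1+6+1+1 = 10.
Pick's theorem gives I = A − B/2 + 1 = 589 − 10/2 + 1 = 585.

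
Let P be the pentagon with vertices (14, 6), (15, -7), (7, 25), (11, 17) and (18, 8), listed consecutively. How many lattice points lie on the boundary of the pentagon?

The number of boundary lattice points is Σ gcd(|Δx|,|Δy|) = gcd(1,13) + gcd(8,32) + gcd(4,8) + gcd(7,9) + gcd(4,2) = 1+8+4+1+2 = 16.

16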